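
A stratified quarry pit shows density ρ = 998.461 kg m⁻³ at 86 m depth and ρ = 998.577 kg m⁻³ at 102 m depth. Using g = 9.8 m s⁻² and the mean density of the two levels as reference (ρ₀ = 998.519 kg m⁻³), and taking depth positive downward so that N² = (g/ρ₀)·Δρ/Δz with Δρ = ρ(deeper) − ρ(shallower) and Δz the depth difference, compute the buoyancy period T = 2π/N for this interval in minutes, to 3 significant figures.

12.4 min

Δρ = 998.577 − 998.461 = 0.116 kg m⁻³ over Δz = 102 − 86 = 16 m.
N² = (9.8/998.519) × (0.116/16) = 7.1155 × 10⁻⁵ s⁻².
N = √(7.1155 × 10⁻⁵) = 8.4353 × 10⁻³ rad s⁻¹, so T = 2π/N = 744.87 s = 12.415 min ≈ 12.4 min.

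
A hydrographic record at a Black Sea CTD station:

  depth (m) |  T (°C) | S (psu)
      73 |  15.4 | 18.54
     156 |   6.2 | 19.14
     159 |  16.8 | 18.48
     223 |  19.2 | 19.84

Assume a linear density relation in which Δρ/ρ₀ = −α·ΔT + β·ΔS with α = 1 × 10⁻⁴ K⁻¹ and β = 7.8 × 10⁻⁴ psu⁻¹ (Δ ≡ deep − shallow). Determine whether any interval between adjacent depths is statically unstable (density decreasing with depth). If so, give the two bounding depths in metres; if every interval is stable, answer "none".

156–159 m

Evaluate Δρ/ρ₀ = −αΔT + βΔS across each adjacent pair:
  73–156 m: −αΔT+βΔS = −(1 × 10⁻⁴)(-9.2)+(7.8 × 10⁻⁴)(+0.60) = 1.4 × 10⁻³ → stable
  156–159 m: −αΔT+βΔS = −(1 × 10⁻⁴)(+10.6)+(7.8 × 10⁻⁴)(-0.66) = -1.6 × 10⁻³ → UNSTABLE
  159–223 m: −αΔT+βΔS = −(1 × 10⁻⁴)(+2.4)+(7.8 × 10⁻⁴)(+1.36) = 8.2 × 10⁻⁴ → stable
The 156–159 m interval has Δρ < 0: lighter water underlies denser water.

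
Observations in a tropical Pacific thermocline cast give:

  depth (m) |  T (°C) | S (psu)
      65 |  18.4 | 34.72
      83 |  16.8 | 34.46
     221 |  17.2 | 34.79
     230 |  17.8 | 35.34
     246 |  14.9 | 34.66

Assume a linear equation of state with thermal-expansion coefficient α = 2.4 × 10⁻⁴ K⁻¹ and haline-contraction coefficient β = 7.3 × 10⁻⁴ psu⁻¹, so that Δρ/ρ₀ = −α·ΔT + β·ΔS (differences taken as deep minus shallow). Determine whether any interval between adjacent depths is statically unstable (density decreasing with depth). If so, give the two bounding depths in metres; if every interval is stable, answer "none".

Evaluate Δρ/ρ₀ = −αΔT + βΔS across each adjacent pair:
  65–83 m: −αΔT+βΔS = −(2.4 × 10⁻⁴)(-1.6)+(7.3 × 10⁻⁴)(-0.26) = 1.9 × 10⁻⁴ → stable
  83–221 m: −αΔT+βΔS = −(2.4 × 10⁻⁴)(+0.4)+(7.3 × 10⁻⁴)(+0.33) = 1.4 × 10⁻⁴ → stable
  221–230 m: −αΔT+βΔS = −(2.4 × 10⁻⁴)(+0.6)+(7.3 × 10⁻⁴)(+0.55) = 2.6 × 10⁻⁴ → stable
  230–246 m: −αΔT+βΔS = −(2.4 × 10⁻⁴)(-2.9)+(7.3 × 10⁻⁴)(-0.68) = 2.0 × 10⁻⁴ → stable
Every interval has Δρ > 0: the column is stably stratified throughout.

none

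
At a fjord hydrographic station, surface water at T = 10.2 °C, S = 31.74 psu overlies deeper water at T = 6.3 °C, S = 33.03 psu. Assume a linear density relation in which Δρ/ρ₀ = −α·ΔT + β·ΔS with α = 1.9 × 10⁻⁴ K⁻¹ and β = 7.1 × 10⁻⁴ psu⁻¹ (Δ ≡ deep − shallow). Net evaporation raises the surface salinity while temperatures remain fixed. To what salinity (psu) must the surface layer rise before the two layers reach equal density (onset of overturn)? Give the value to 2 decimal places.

34.07 psu

Neutral buoyancy requires −α(T_deep − T_surf) + β(S_deep − S_surf′) = 0.
S_surf′ = S_deep − (α/β)·ΔT = 33.03 − (1.9 × 10⁻⁴/7.1 × 10⁻⁴)·(-3.9) = 34.0737 psu.
Increase required: 34.0737 − 31.74 = 2.3337 psu.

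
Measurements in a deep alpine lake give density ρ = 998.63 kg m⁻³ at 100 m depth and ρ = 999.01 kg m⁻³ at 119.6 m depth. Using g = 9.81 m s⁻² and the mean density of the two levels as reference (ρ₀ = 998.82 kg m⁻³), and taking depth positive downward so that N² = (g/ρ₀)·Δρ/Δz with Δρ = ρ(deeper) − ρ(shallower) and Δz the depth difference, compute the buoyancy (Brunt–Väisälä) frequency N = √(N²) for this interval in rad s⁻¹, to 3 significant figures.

Δρ = 999.01 − 998.63 = 0.38 kg m⁻³ over Δz = 119.6 − 100 = 19.6 m.
N² = (9.81/998.82) × (0.38/19.6) = 1.9042 × 10⁻⁴ s⁻².
N = √(1.9042 × 10⁻⁴) = 0.013799 rad s⁻¹ ≈ 0.0138 rad s⁻¹.

0.0138 rad s⁻¹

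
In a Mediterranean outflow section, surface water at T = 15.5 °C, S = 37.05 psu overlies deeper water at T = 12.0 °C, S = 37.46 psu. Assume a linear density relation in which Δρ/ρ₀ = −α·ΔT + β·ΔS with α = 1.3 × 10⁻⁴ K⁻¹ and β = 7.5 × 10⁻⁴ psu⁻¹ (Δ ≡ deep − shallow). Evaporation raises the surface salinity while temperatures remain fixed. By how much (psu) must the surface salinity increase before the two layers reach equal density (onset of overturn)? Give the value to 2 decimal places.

Neutral buoyancy requires −α(T_deep − T_surf) + β(S_deep − S_surf′) = 0.
S_surf′ = S_deep − (α/β)·ΔT = 37.46 − (1.3 × 10⁻⁴/7.5 × 10⁻⁴)·(-3.5) = 38.0667 psu.
Increase required: 38.0667 − 37.05 = 1.0167 psu.

1.02 psu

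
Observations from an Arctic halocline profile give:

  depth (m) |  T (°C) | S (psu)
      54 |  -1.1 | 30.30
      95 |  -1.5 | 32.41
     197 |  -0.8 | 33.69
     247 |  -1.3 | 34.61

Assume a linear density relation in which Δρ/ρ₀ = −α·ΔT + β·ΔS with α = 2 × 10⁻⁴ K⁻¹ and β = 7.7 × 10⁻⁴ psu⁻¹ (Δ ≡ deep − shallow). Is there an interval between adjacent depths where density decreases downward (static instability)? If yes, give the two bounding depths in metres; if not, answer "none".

Evaluate Δρ/ρ₀ = −αΔT + βΔS across each adjacent pair:
  54–95 m: −αΔT+βΔS = −(2 × 10⁻⁴)(-0.4)+(7.7 × 10⁻⁴)(+2.11) = 1.7 × 10⁻³ → stable
  95–197 m: −αΔT+βΔS = −(2 × 10⁻⁴)(+0.7)+(7.7 × 10⁻⁴)(+1.28) = 8.5 × 10⁻⁴ → stable
  197–247 m: −αΔT+βΔS = −(2 × 10⁻⁴)(-0.5)+(7.7 × 10⁻⁴)(+0.92) = 8.1 × 10⁻⁴ → stable
Every interval has Δρ > 0: the column is stably stratified throughout.

none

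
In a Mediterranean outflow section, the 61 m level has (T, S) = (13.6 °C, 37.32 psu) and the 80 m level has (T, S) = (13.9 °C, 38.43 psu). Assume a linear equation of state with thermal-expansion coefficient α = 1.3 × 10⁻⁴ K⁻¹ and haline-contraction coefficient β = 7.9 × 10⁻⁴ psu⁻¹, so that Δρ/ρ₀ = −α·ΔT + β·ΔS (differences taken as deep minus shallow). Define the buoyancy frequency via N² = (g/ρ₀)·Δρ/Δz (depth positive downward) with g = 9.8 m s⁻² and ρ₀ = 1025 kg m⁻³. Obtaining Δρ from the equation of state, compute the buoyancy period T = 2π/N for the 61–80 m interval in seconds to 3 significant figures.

302 s

ΔT = +0.3 K, ΔS = +1.11 psu (deep − shallow).
Δρ/ρ₀ = −αΔT + βΔS = -3.90 × 10⁻⁵ + 8.769 × 10⁻⁴ = 8.379 × 10⁻⁴, so Δρ ≈ 0.8588 kg m⁻³.
N² = (g/ρ₀)·Δρ/Δz = g·(Δρ/ρ₀)/Δz = 9.8 × 8.379 × 10⁻⁴ / 19 = 4.3218 × 10⁻⁴ s⁻².
N = √(4.3218 × 10⁻⁴) = 0.020789 rad s⁻¹ → T = 2π/N = 302.24 s ≈ 302 s.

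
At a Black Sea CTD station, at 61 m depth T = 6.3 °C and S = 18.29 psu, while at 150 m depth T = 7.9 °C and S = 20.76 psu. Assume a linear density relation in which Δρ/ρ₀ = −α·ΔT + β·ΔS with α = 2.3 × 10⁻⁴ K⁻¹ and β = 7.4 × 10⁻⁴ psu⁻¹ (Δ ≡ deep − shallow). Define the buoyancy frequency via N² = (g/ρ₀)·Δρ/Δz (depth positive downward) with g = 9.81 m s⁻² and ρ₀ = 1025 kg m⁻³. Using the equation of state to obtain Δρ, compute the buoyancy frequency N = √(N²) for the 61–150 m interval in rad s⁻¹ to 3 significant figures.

ΔT = +1.6 K, ΔS = +2.47 psu (deep − shallow).
Δρ/ρ₀ = −αΔT + βΔS = -3.68 × 10⁻⁴ + 1.8278 × 10⁻³ = 1.4598 × 10⁻³, so Δρ ≈ 1.496 kg m⁻³.
N² = (g/ρ₀)·Δρ/Δz = g·(Δρ/ρ₀)/Δz = 9.81 × 1.4598 × 10⁻³ / 89 = 1.6091 × 10⁻⁴ s⁻².
N = √(1.6091 × 10⁻⁴) = 0.012685 rad s⁻¹ ≈ 0.0127 rad s⁻¹.

0.0127 rad s⁻¹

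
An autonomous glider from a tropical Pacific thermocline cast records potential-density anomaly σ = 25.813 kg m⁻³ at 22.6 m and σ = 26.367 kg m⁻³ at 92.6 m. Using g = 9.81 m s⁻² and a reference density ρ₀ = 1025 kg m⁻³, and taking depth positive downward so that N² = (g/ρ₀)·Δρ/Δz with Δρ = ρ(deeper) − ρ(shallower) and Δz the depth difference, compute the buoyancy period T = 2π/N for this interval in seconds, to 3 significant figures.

Δρ = 1026.367 − 1025.813 = 0.554 kg m⁻³ over Δz = 92.6 − 22.6 = 70 m.
N² = (9.81/1025) × (0.554/70) = 7.5746 × 10⁻⁵ s⁻².
N = √(7.5746 × 10⁻⁵) = 8.7032 × 10⁻³ rad s⁻¹, so T = 2π/N = 721.94 s ≈ 722 s.

722 s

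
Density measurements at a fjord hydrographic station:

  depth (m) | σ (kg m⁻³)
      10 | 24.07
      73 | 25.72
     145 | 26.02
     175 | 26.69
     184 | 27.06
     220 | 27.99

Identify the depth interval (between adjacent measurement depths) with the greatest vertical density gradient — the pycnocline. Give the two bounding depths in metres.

175–184 m

Compute the density gradient over each adjacent pair:
  10–73 m: Δρ/Δz = 1.65/63 = 0.026 kg m⁻⁴
  73–145 m: Δρ/Δz = 0.30/72 = 4.2 × 10⁻³ kg m⁻⁴
  145–175 m: Δρ/Δz = 0.67/30 = 0.022 kg m⁻⁴
  175–184 m: Δρ/Δz = 0.37/9 = 0.041 kg m⁻⁴
  184–220 m: Δρ/Δz = 0.93/36 = 0.026 kg m⁻⁴
The largest gradient is in the 175–184 m interval — the pycnocline.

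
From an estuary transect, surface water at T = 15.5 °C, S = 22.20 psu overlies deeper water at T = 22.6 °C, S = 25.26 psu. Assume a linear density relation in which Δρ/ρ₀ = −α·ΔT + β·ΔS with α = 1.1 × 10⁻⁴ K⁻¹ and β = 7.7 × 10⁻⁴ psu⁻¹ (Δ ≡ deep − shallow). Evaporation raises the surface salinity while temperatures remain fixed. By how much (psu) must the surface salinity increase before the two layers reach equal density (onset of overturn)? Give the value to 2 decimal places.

Neutral buoyancy requires −α(T_deep − T_surf) + β(S_deep − S_surf′) = 0.
S_surf′ = S_deep − (α/β)·ΔT = 25.26 − (1.1 × 10⁻⁴/7.7 × 10⁻⁴)·(+7.1) = 24.2457 psu.
Increase required: 24.2457 − 22.20 = 2.0457 psu.

2.05 psu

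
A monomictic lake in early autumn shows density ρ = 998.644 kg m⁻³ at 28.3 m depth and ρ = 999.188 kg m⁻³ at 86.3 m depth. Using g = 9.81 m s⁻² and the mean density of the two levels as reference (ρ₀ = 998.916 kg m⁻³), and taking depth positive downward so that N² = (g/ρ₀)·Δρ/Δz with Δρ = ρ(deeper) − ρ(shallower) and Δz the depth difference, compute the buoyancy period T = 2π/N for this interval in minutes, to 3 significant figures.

Δρ = 999.188 − 998.644 = 0.544 kg m⁻³ over Δz = 86.3 − 28.3 = 58 m.
N² = (9.81/998.916) × (0.544/58) = 9.2111 × 10⁻⁵ s⁻².
N = √(9.2111 × 10⁻⁵) = 9.5974 × 10⁻³ rad s⁻¹, so T = 2π/N = 654.68 s = 10.911 min ≈ 10.9 min.

10.9 min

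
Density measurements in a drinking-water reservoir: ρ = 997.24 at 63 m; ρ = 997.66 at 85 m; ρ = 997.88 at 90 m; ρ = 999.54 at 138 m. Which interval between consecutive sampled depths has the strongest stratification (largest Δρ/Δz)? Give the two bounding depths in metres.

85–90 m

Compute the density gradient over each adjacent pair:
  63–85 m: Δρ/Δz = 0.42/22 = 0.019 kg m⁻⁴
  85–90 m: Δρ/Δz = 0.22/5 = 0.044 kg m⁻⁴
  90–138 m: Δρ/Δz = 1.66/48 = 0.035 kg m⁻⁴
The largest gradient is in the 85–90 m interval — the pycnocline.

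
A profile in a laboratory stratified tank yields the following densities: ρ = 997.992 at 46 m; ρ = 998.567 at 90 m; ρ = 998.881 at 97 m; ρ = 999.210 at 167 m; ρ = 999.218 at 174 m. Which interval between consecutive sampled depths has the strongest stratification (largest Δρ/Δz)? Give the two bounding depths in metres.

Compute the density gradient over each adjacent pair:
  46–90 m: Δρ/Δz = 0.575/44 = 0.013 kg m⁻⁴
  90–97 m: Δρ/Δz = 0.314/7 = 0.045 kg m⁻⁴
  97–167 m: Δρ/Δz = 0.329/70 = 4.7 × 10⁻³ kg m⁻⁴
  167–174 m: Δρ/Δz = 0.008/7 = 1.1 × 10⁻³ kg m⁻⁴
The largest gradient is in the 90–97 m interval — the pycnocline.

90–97 m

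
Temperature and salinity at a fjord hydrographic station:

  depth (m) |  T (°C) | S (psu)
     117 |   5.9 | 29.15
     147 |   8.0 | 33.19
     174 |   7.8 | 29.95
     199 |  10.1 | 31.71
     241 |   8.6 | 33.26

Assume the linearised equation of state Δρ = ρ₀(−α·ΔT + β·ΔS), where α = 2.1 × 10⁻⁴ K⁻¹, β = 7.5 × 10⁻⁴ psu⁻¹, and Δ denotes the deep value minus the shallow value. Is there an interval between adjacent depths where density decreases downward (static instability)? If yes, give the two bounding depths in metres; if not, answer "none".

Evaluate Δρ/ρ₀ = −αΔT + βΔS across each adjacent pair:
  117–147 m: −αΔT+βΔS = −(2.1 × 10⁻⁴)(+2.1)+(7.5 × 10⁻⁴)(+4.04) = 2.6 × 10⁻³ → stable
  147–174 m: −αΔT+βΔS = −(2.1 × 10⁻⁴)(-0.2)+(7.5 × 10⁻⁴)(-3.24) = -2.4 × 10⁻³ → UNSTABLE
  174–199 m: −αΔT+βΔS = −(2.1 × 10⁻⁴)(+2.3)+(7.5 × 10⁻⁴)(+1.76) = 8.4 × 10⁻⁴ → stable
  199–241 m: −αΔT+βΔS = −(2.1 × 10⁻⁴)(-1.5)+(7.5 × 10⁻⁴)(+1.55) = 1.5 × 10⁻³ → stable
The 147–174 m interval has Δρ < 0: lighter water underlies denser water.

147–174 m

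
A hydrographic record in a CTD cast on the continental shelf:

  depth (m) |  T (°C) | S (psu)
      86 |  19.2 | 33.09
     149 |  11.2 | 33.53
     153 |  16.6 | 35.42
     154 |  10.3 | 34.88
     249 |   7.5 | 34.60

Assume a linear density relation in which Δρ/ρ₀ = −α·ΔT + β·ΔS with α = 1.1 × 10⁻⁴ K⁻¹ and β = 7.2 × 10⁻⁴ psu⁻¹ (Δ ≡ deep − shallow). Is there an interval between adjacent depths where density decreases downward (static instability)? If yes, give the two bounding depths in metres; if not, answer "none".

none

Evaluate Δρ/ρ₀ = −αΔT + βΔS across each adjacent pair:
  86–149 m: −αΔT+βΔS = −(1.1 × 10⁻⁴)(-8.0)+(7.2 × 10⁻⁴)(+0.44) = 1.2 × 10⁻³ → stable
  149–153 m: −αΔT+βΔS = −(1.1 × 10⁻⁴)(+5.4)+(7.2 × 10⁻⁴)(+1.89) = 7.7 × 10⁻⁴ → stable
  153–154 m: −αΔT+βΔS = −(1.1 × 10⁻⁴)(-6.3)+(7.2 × 10⁻⁴)(-0.54) = 3.0 × 10⁻⁴ → stable
  154–249 m: −αΔT+βΔS = −(1.1 × 10⁻⁴)(-2.8)+(7.2 × 10⁻⁴)(-0.28) = 1.1 × 10⁻⁴ → stable
Every interval has Δρ > 0: the column is stably stratified throughout.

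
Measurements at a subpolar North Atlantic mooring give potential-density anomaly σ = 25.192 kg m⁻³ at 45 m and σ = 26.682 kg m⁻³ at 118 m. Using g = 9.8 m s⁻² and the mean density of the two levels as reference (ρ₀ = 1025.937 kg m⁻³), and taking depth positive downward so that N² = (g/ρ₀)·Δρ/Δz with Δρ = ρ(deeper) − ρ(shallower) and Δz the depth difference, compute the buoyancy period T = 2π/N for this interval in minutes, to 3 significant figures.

Δρ = 1026.682 − 1025.192 = 1.490 kg m⁻³ over Δz = 118 − 45 = 73 m.
N² = (9.8/1025.937) × (1.490/73) = 1.9497 × 10⁻⁴ s⁻².
N = √(1.9497 × 10⁻⁴) = 0.013963 rad s⁻¹, so T = 2π/N = 449.99 s = 7.4998 min ≈ 7.50 min.

7.50 min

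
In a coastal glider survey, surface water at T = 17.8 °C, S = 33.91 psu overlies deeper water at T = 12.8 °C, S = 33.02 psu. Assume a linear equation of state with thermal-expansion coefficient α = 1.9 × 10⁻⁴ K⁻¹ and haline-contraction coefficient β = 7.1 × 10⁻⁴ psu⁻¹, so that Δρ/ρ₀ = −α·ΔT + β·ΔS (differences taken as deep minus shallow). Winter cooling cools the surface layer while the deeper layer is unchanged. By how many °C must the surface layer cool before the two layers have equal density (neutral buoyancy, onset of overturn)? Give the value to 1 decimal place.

Neutral buoyancy requires Δρ = 0, i.e. −α(T_deep − T_surf′) + β(S_deep − S_surf) = 0.
T_surf′ = T_deep − (β/α)·ΔS = 12.8 − (7.1 × 10⁻⁴/1.9 × 10⁻⁴)·(-0.89) = 16.126 °C.
Cooling required: 17.8 − (16.126) = 1.674 °C.

1.7 °C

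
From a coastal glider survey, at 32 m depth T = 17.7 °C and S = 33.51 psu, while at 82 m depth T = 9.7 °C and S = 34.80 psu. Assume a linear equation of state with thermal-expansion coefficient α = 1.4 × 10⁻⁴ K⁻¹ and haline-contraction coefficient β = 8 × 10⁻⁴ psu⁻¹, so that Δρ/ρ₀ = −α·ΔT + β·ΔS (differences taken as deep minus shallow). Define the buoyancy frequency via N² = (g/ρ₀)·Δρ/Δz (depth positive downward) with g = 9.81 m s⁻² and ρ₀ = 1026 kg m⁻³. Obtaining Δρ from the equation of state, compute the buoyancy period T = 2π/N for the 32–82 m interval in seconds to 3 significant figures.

ΔT = -8.0 K, ΔS = +1.29 psu (deep − shallow).
Δρ/ρ₀ = −αΔT + βΔS = 1.12 × 10⁻³ + 1.032 × 10⁻³ = 2.152 × 10⁻³, so Δρ ≈ 2.208 kg m⁻³.
N² = (g/ρ₀)·Δρ/Δz = g·(Δρ/ρ₀)/Δz = 9.81 × 2.152 × 10⁻³ / 50 = 4.2222 × 10⁻⁴ s⁻².
N = √(4.2222 × 10⁻⁴) = 0.020548 rad s⁻¹ → T = 2π/N = 305.78 s ≈ 306 s.

306 s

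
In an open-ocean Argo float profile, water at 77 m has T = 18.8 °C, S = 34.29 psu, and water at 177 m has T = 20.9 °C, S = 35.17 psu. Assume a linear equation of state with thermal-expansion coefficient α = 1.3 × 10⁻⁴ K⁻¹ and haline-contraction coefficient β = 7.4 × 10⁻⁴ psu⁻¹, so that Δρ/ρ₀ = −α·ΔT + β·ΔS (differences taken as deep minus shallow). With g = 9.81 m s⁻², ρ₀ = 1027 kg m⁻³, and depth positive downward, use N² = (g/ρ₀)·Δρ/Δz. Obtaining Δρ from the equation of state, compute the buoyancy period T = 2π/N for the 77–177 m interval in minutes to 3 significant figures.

ΔT = +2.1 K, ΔS = +0.88 psu (deep − shallow).
Δρ/ρ₀ = −αΔT + βΔS = -2.73 × 10⁻⁴ + 6.512 × 10⁻⁴ = 3.782 × 10⁻⁴, so Δρ ≈ 0.3884 kg m⁻³.
N² = (g/ρ₀)·Δρ/Δz = g·(Δρ/ρ₀)/Δz = 9.81 × 3.782 × 10⁻⁴ / 100 = 3.7101 × 10⁻⁵ s⁻².
N = √(3.7101 × 10⁻⁵) = 6.0911 × 10⁻³ rad s⁻¹ → T = 2π/N = 1.0315 × 10³ s = 17.192 min ≈ 17.2 min.

17.2 min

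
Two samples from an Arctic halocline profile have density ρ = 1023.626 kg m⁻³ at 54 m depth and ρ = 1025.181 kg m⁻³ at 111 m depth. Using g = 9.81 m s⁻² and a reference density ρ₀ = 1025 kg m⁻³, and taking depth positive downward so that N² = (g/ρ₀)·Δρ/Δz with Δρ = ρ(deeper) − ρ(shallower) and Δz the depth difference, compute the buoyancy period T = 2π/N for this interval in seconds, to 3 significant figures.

389 s

Δρ = 1025.181 − 1023.626 = 1.555 kg m⁻³ over Δz = 111 − 54 = 57 m.
N² = (9.81/1025) × (1.555/57) = 2.6110 × 10⁻⁴ s⁻².
N = √(2.6110 × 10⁻⁴) = 0.016159 rad s⁻¹, so T = 2π/N = 388.84 s ≈ 389 s.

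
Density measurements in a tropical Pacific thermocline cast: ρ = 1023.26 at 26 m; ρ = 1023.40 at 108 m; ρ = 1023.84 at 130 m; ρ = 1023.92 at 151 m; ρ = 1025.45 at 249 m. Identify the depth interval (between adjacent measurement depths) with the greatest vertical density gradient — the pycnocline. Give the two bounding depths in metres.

108–130 m

Compute the density gradient over each adjacent pair:
  26–108 m: Δρ/Δz = 0.14/82 = 1.7 × 10⁻³ kg m⁻⁴
  108–130 m: Δρ/Δz = 0.44/22 = 0.020 kg m⁻⁴
  130–151 m: Δρ/Δz = 0.08/21 = 3.8 × 10⁻³ kg m⁻⁴
  151–249 m: Δρ/Δz = 1.53/98 = 0.016 kg m⁻⁴
The largest gradient is in the 108–130 m interval — the pycnocline.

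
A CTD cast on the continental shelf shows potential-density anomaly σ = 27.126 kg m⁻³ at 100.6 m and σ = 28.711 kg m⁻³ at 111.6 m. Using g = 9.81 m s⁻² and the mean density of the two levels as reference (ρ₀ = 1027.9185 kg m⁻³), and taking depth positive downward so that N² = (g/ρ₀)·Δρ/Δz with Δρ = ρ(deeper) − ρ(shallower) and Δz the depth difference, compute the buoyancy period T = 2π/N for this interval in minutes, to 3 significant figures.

2.82 min

Δρ = 1028.711 − 1027.126 = 1.585 kg m⁻³ over Δz = 111.6 − 100.6 = 11 m.
N² = (9.81/1027.9185) × (1.585/11) = 1.3751 × 10⁻³ s⁻².
N = √(1.3751 × 10⁻³) = 0.037082 rad s⁻¹, so T = 2π/N = 169.44 s = 2.8240 min ≈ 2.82 min.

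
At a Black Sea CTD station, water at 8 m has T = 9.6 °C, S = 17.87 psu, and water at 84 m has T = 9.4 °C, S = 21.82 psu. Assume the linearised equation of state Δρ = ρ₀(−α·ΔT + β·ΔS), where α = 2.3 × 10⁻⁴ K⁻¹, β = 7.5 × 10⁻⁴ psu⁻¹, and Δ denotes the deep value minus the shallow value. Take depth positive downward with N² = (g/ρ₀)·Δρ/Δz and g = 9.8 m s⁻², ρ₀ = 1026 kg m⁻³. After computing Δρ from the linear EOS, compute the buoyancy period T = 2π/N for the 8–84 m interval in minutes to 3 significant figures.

5.32 min

ΔT = -0.2 K, ΔS = +3.95 psu (deep − shallow).
Δρ/ρ₀ = −αΔT + βΔS = 4.60 × 10⁻⁵ + 2.9625 × 10⁻³ = 3.0085 × 10⁻³, so Δρ ≈ 3.087 kg m⁻³.
N² = (g/ρ₀)·Δρ/Δz = g·(Δρ/ρ₀)/Δz = 9.8 × 3.0085 × 10⁻³ / 76 = 3.8794 × 10⁻⁴ s⁻².
N = √(3.8794 × 10⁻⁴) = 0.019696 rad s⁻¹ → T = 2π/N = 319.01 s = 5.3168 min ≈ 5.32 min.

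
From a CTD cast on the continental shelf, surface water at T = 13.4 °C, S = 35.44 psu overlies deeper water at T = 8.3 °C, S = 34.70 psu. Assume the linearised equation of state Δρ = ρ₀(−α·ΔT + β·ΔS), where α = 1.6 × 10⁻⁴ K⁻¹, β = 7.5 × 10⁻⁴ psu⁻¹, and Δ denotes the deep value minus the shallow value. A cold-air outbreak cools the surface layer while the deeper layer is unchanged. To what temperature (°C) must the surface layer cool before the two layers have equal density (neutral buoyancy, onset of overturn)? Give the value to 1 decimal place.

11.8 °C

Neutral buoyancy requires Δρ = 0, i.e. −α(T_deep − T_surf′) + β(S_deep − S_surf) = 0.
T_surf′ = T_deep − (β/α)·ΔS = 8.3 − (7.5 × 10⁻⁴/1.6 × 10⁻⁴)·(-0.74) = 11.769 °C.
Cooling required: 13.4 − (11.769) = 1.631 °C.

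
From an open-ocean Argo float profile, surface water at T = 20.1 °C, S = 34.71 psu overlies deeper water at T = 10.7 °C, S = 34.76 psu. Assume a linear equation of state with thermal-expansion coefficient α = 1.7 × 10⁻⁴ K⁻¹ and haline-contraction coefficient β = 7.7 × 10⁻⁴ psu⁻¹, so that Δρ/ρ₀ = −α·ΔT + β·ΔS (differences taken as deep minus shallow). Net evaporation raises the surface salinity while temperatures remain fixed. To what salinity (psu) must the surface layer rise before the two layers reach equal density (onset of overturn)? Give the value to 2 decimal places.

Neutral buoyancy requires −α(T_deep − T_surf) + β(S_deep − S_surf′) = 0.
S_surf′ = S_deep − (α/β)·ΔT = 34.76 − (1.7 × 10⁻⁴/7.7 × 10⁻⁴)·(-9.4) = 36.8353 psu.
Increase required: 36.8353 − 34.71 = 2.1253 psu.

36.84 psu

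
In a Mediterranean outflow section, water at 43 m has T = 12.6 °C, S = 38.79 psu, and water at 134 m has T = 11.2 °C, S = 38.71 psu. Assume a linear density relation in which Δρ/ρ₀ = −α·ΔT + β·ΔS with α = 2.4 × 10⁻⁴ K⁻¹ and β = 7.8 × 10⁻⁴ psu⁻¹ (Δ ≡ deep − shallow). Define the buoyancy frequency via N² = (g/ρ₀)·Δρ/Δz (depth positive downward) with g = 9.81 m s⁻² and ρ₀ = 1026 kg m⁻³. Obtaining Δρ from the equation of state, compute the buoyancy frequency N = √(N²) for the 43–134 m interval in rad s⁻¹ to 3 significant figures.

ΔT = -1.4 K, ΔS = -0.08 psu (deep − shallow).
Δρ/ρ₀ = −αΔT + βΔS = 3.36 × 10⁻⁴ − 6.24 × 10⁻⁵ = 2.736 × 10⁻⁴, so Δρ ≈ 0.2807 kg m⁻³.
N² = (g/ρ₀)·Δρ/Δz = g·(Δρ/ρ₀)/Δz = 9.81 × 2.736 × 10⁻⁴ / 91 = 2.9495 × 10⁻⁵ s⁻².
N = √(2.9495 × 10⁻⁵) = 5.4309 × 10⁻³ rad s⁻¹ ≈ 5.43 × 10⁻³ rad s⁻¹.

5.43 × 10⁻³ rad s⁻¹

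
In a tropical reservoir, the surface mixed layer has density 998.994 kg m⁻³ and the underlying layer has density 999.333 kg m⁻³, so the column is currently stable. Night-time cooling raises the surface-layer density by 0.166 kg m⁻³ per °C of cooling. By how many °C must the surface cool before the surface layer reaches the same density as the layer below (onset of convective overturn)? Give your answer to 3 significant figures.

2.04 °C

Density deficit of the surface layer: 999.333 − 998.994 = 0.339 kg m⁻³.
Required change = 0.339 / 0.166 = 2.04 °C.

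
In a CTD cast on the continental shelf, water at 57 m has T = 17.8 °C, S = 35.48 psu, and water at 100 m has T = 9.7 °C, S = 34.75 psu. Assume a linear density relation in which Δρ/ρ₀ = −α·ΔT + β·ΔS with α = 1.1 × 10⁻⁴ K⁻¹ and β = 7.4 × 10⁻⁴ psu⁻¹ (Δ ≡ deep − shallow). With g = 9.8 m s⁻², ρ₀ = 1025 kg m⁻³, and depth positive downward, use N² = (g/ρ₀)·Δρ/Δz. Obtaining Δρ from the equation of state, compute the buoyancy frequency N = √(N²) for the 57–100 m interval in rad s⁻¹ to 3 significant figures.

ΔT = -8.1 K, ΔS = -0.73 psu (deep − shallow).
Δρ/ρ₀ = −αΔT + βΔS = 8.91 × 10⁻⁴ − 5.402 × 10⁻⁴ = 3.508 × 10⁻⁴, so Δρ ≈ 0.3596 kg m⁻³.
N² = (g/ρ₀)·Δρ/Δz = g·(Δρ/ρ₀)/Δz = 9.8 × 3.508 × 10⁻⁴ / 43 = 7.9950 × 10⁻⁵ s⁻².
N = √(7.9950 × 10⁻⁵) = 8.9415 × 10⁻³ rad s⁻¹ ≈ 8.94 × 10⁻³ rad s⁻¹.

8.94 × 10⁻³ rad s⁻¹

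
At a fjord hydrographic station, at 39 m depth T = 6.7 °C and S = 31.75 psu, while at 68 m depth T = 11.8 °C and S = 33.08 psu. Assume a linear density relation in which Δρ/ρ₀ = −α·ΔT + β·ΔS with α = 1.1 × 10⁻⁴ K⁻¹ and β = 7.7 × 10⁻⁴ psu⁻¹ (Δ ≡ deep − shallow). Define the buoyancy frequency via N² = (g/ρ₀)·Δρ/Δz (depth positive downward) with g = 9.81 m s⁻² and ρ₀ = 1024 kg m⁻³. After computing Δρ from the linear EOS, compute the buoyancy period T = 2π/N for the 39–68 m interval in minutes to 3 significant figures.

ΔT = +5.1 K, ΔS = +1.33 psu (deep − shallow).
Δρ/ρ₀ = −αΔT + βΔS = -5.61 × 10⁻⁴ + 1.0241 × 10⁻³ = 4.631 × 10⁻⁴, so Δρ ≈ 0.4742 kg m⁻³.
N² = (g/ρ₀)·Δρ/Δz = g·(Δρ/ρ₀)/Δz = 9.81 × 4.631 × 10⁻⁴ / 29 = 1.5666 × 10⁻⁴ s⁻².
N = √(1.5666 × 10⁻⁴) = 0.012516 rad s⁻¹ → T = 2π/N = 502.01 s = 8.3668 min ≈ 8.37 min.

8.37 min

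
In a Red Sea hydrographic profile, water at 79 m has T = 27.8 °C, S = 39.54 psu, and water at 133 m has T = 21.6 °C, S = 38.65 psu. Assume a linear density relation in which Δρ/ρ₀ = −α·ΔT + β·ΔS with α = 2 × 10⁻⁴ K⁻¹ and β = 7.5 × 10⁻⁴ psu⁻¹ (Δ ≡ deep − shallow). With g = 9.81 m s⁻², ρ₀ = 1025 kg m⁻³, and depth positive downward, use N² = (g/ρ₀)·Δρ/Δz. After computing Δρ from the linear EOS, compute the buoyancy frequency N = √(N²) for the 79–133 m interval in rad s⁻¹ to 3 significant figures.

ΔT = -6.2 K, ΔS = -0.89 psu (deep − shallow).
Δρ/ρ₀ = −αΔT + βΔS = 1.24 × 10⁻³ − 6.675 × 10⁻⁴ = 5.725 × 10⁻⁴, so Δρ ≈ 0.5868 kg m⁻³.
N² = (g/ρ₀)·Δρ/Δz = g·(Δρ/ρ₀)/Δz = 9.81 × 5.725 × 10⁻⁴ / 54 = 1.0400 × 10⁻⁴ s⁻².
N = √(1.0400 × 10⁻⁴) = 0.010198 rad s⁻¹ ≈ 0.0102 rad s⁻¹.

0.0102 rad s⁻¹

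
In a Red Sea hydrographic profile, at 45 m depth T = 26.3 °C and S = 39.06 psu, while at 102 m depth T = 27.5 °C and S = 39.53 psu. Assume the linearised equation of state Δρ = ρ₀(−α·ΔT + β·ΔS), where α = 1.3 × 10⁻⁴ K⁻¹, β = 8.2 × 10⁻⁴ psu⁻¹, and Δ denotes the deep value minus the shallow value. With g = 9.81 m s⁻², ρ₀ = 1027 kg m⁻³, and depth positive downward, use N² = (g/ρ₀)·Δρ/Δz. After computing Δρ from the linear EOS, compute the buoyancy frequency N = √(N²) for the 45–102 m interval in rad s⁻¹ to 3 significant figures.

6.28 × 10⁻³ rad s⁻¹

ΔT = +1.2 K, ΔS = +0.47 psu (deep − shallow).
Δρ/ρ₀ = −αΔT + βΔS = -1.56 × 10⁻⁴ + 3.854 × 10⁻⁴ = 2.294 × 10⁻⁴, so Δρ ≈ 0.2356 kg m⁻³.
N² = (g/ρ₀)·Δρ/Δz = g·(Δρ/ρ₀)/Δz = 9.81 × 2.294 × 10⁻⁴ / 57 = 3.9481 × 10⁻⁵ s⁻².
N = √(3.9481 × 10⁻⁵) = 6.2834 × 10⁻³ rad s⁻¹ ≈ 6.28 × 10⁻³ rad s⁻¹.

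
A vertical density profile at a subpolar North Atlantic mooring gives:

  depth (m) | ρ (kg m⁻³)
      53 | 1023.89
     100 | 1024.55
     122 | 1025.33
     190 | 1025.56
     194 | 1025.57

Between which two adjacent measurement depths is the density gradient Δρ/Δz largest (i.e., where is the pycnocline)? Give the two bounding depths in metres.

100–122 m

Compute the density gradient over each adjacent pair:
  53–100 m: Δρ/Δz = 0.66/47 = 0.014 kg m⁻⁴
  100–122 m: Δρ/Δz = 0.78/22 = 0.035 kg m⁻⁴
  122–190 m: Δρ/Δz = 0.23/68 = 3.4 × 10⁻³ kg m⁻⁴
  190–194 m: Δρ/Δz = 0.01/4 = 2.5 × 10⁻³ kg m⁻⁴
The largest gradient is in the 100–122 m interval — the pycnocline.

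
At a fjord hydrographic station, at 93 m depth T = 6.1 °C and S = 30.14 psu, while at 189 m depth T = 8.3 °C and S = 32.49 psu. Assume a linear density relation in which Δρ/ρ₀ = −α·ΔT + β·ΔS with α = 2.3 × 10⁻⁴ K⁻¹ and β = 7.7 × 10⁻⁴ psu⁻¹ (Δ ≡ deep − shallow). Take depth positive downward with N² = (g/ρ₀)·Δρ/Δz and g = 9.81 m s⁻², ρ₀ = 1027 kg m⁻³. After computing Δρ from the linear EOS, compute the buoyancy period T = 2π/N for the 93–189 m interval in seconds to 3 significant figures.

ΔT = +2.2 K, ΔS = +2.35 psu (deep − shallow).
Δρ/ρ₀ = −αΔT + βΔS = -5.06 × 10⁻⁴ + 1.8095 × 10⁻³ = 1.3035 × 10⁻³, so Δρ ≈ 1.339 kg m⁻³.
N² = (g/ρ₀)·Δρ/Δz = g·(Δρ/ρ₀)/Δz = 9.81 × 1.3035 × 10⁻³ / 96 = 1.3320 × 10⁻⁴ s⁻².
N = √(1.3320 × 10⁻⁴) = 0.011541 rad s⁻¹ → T = 2π/N = 544.42 s ≈ 544 s.

544 s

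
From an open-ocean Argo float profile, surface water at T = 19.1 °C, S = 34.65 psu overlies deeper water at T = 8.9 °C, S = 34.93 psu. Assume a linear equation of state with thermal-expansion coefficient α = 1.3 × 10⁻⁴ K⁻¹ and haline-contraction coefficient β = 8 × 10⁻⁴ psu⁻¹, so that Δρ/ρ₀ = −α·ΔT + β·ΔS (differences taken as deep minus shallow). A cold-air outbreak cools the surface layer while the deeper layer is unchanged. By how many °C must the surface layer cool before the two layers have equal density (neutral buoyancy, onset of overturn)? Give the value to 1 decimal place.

Neutral buoyancy requires Δρ = 0, i.e. −α(T_deep − T_surf′) + β(S_deep − S_surf) = 0.
T_surf′ = T_deep − (β/α)·ΔS = 8.9 − (8 × 10⁻⁴/1.3 × 10⁻⁴)·(+0.28) = 7.177 °C.
Cooling required: 19.1 − (7.177) = 11.923 °C.

11.9 °C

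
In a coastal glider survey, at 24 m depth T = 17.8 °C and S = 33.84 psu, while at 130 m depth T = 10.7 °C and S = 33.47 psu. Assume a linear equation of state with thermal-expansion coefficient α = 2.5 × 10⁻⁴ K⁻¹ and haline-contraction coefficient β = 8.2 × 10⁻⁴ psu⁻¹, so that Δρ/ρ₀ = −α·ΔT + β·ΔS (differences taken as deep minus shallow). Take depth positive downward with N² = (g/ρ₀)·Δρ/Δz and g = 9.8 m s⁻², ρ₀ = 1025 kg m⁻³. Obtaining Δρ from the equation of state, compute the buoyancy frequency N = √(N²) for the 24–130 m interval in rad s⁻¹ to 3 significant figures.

ΔT = -7.1 K, ΔS = -0.37 psu (deep − shallow).
Δρ/ρ₀ = −αΔT + βΔS = 1.775 × 10⁻³ − 3.034 × 10⁻⁴ = 1.4716 × 10⁻³, so Δρ ≈ 1.508 kg m⁻³.
N² = (g/ρ₀)·Δρ/Δz = g·(Δρ/ρ₀)/Δz = 9.8 × 1.4716 × 10⁻³ / 106 = 1.3605 × 10⁻⁴ s⁻².
N = √(1.3605 × 10⁻⁴) = 0.011664 rad s⁻¹ ≈ 0.0117 rad s⁻¹.

0.0117 rad s⁻¹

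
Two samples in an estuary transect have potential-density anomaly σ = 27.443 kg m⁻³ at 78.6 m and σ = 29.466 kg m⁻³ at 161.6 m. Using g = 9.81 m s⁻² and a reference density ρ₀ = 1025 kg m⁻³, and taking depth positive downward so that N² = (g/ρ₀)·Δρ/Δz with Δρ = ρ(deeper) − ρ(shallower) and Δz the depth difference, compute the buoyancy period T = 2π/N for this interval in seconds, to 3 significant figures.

411 s

Δρ = 1029.466 − 1027.443 = 2.023 kg m⁻³ over Δz = 161.6 − 78.6 = 83 m.
N² = (9.81/1025) × (2.023/83) = 2.3327 × 10⁻⁴ s⁻².
N = √(2.3327 × 10⁻⁴) = 0.015273 rad s⁻¹, so T = 2π/N = 411.39 s ≈ 411 s.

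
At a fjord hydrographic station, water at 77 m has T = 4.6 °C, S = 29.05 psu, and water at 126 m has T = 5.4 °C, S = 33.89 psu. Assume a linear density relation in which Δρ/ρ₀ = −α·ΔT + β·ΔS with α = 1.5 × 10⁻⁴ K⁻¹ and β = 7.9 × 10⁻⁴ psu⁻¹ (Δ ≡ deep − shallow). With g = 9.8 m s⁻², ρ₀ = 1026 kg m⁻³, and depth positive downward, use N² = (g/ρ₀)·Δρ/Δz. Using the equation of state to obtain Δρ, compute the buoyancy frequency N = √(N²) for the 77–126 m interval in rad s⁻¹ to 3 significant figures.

0.0272 rad s⁻¹

ΔT = +0.8 K, ΔS = +4.84 psu (deep − shallow).
Δρ/ρ₀ = −αΔT + βΔS = -1.20 × 10⁻⁴ + 3.8236 × 10⁻³ = 3.7036 × 10⁻³, so Δρ ≈ 3.800 kg m⁻³.
N² = (g/ρ₀)·Δρ/Δz = g·(Δρ/ρ₀)/Δz = 9.8 × 3.7036 × 10⁻³ / 49 = 7.4072 × 10⁻⁴ s⁻².
N = √(7.4072 × 10⁻⁴) = 0.027216 rad s⁻¹ ≈ 0.0272 rad s⁻¹.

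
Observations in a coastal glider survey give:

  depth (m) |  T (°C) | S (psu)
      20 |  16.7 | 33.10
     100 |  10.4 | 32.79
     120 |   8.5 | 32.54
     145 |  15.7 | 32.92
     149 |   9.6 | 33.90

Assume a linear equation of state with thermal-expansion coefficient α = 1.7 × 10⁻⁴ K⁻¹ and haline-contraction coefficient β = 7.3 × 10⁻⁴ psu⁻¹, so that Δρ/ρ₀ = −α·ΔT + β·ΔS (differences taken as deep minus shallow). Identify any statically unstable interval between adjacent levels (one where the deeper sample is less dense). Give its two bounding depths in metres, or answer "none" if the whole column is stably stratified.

Evaluate Δρ/ρ₀ = −αΔT + βΔS across each adjacent pair:
  20–100 m: −αΔT+βΔS = −(1.7 × 10⁻⁴)(-6.3)+(7.3 × 10⁻⁴)(-0.31) = 8.4 × 10⁻⁴ → stable
  100–120 m: −αΔT+βΔS = −(1.7 × 10⁻⁴)(-1.9)+(7.3 × 10⁻⁴)(-0.25) = 1.4 × 10⁻⁴ → stable
  120–145 m: −αΔT+βΔS = −(1.7 × 10⁻⁴)(+7.2)+(7.3 × 10⁻⁴)(+0.38) = -9.5 × 10⁻⁴ → UNSTABLE
  145–149 m: −αΔT+βΔS = −(1.7 × 10⁻⁴)(-6.1)+(7.3 × 10⁻⁴)(+0.98) = 1.8 × 10⁻³ → stable
The 120–145 m interval has Δρ < 0: lighter water underlies denser water.

120–145 m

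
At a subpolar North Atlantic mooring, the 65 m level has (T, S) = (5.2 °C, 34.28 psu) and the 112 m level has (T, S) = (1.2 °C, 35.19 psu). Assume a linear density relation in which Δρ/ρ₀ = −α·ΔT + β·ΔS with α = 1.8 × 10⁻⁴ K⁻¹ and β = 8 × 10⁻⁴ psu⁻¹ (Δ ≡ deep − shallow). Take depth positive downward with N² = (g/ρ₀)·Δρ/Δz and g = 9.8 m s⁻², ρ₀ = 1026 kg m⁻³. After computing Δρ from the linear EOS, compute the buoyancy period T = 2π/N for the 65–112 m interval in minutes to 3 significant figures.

6.03 min

ΔT = -4.0 K, ΔS = +0.91 psu (deep − shallow).
Δρ/ρ₀ = −αΔT + βΔS = 7.20 × 10⁻⁴ + 7.28 × 10⁻⁴ = 1.448 × 10⁻³, so Δρ ≈ 1.486 kg m⁻³.
N² = (g/ρ₀)·Δρ/Δz = g·(Δρ/ρ₀)/Δz = 9.8 × 1.448 × 10⁻³ / 47 = 3.0192 × 10⁻⁴ s⁻².
N = √(3.0192 × 10⁻⁴) = 0.017376 rad s⁻¹ → T = 2π/N = 361.60 s = 6.0267 min ≈ 6.03 min.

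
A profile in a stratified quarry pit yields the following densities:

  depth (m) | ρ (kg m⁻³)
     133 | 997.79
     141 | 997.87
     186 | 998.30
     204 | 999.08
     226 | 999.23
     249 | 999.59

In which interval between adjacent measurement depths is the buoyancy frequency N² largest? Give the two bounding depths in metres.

186–204 m

Compute the density gradient over each adjacent pair:
  133–141 m: Δρ/Δz = 0.08/8 = 0.010 kg m⁻⁴
  141–186 m: Δρ/Δz = 0.43/45 = 9.6 × 10⁻³ kg m⁻⁴
  186–204 m: Δρ/Δz = 0.78/18 = 0.043 kg m⁻⁴
  204–226 m: Δρ/Δz = 0.15/22 = 6.8 × 10⁻³ kg m⁻⁴
  226–249 m: Δρ/Δz = 0.36/23 = 0.016 kg m⁻⁴
The largest gradient is in the 186–204 m interval — the pycnocline.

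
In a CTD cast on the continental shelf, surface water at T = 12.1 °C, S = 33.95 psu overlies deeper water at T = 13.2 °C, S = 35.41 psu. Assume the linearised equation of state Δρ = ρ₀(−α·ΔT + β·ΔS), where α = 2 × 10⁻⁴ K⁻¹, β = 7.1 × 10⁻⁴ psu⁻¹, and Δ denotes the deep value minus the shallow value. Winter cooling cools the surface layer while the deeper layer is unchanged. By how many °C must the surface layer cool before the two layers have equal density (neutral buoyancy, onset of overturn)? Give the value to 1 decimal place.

Neutral buoyancy requires Δρ = 0, i.e. −α(T_deep − T_surf′) + β(S_deep − S_surf) = 0.
T_surf′ = T_deep − (β/α)·ΔS = 13.2 − (7.1 × 10⁻⁴/2 × 10⁻⁴)·(+1.46) = 8.017 °C.
Cooling required: 12.1 − (8.017) = 4.083 °C.

4.1 °C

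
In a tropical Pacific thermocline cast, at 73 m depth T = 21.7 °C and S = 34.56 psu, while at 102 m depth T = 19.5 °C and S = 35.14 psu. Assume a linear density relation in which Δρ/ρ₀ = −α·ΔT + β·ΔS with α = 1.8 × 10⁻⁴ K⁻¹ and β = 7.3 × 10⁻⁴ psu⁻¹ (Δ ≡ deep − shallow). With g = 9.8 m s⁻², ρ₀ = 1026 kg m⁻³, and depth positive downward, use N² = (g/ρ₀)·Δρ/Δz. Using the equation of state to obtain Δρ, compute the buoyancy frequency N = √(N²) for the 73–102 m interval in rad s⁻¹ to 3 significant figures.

0.0166 rad s⁻¹

ΔT = -2.2 K, ΔS = +0.58 psu (deep − shallow).
Δρ/ρ₀ = −αΔT + βΔS = 3.96 × 10⁻⁴ + 4.234 × 10⁻⁴ = 8.194 × 10⁻⁴, so Δρ ≈ 0.8407 kg m⁻³.
N² = (g/ρ₀)·Δρ/Δz = g·(Δρ/ρ₀)/Δz = 9.8 × 8.194 × 10⁻⁴ / 29 = 2.7690 × 10⁻⁴ s⁻².
N = √(2.7690 × 10⁻⁴) = 0.016640 rad s⁻¹ ≈ 0.0166 rad s⁻¹.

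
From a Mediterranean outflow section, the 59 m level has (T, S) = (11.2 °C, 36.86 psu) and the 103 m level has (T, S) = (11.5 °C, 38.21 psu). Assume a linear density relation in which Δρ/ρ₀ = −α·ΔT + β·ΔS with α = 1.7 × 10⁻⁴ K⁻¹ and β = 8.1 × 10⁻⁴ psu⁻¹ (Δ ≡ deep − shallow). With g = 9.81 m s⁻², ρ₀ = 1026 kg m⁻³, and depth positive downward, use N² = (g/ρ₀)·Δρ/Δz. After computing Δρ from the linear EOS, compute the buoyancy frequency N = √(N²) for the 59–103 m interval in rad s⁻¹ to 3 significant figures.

0.0152 rad s⁻¹

ΔT = +0.3 K, ΔS = +1.35 psu (deep − shallow).
Δρ/ρ₀ = −αΔT + βΔS = -5.10 × 10⁻⁵ + 1.0935 × 10⁻³ = 1.0425 × 10⁻³, so Δρ ≈ 1.070 kg m⁻³.
N² = (g/ρ₀)·Δρ/Δz = g·(Δρ/ρ₀)/Δz = 9.81 × 1.0425 × 10⁻³ / 44 = 2.3243 × 10⁻⁴ s⁻².
N = √(2.3243 × 10⁻⁴) = 0.015246 rad s⁻¹ ≈ 0.0152 rad s⁻¹.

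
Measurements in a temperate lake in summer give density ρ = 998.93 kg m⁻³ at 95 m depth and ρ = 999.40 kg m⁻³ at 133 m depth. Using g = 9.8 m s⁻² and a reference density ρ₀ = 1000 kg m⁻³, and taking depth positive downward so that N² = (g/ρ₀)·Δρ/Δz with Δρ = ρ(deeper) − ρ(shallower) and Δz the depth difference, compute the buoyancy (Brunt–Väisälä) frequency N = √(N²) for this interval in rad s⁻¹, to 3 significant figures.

Δρ = 999.40 − 998.93 = 0.47 kg m⁻³ over Δz = 133 − 95 = 38 m.
N² = (9.8/1000) × (0.47/38) = 1.2121 × 10⁻⁴ s⁻².
N = √(1.2121 × 10⁻⁴) = 0.011010 rad s⁻¹ ≈ 0.0110 rad s⁻¹.
Since Δρ > 0 the layer is stably stratified.

0.0110 rad s⁻¹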